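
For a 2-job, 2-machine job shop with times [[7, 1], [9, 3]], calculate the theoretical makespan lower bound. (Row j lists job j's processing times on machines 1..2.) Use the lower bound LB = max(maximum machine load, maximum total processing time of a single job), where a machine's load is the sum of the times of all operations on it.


Machine loads:
  Machine 1: 7 + 9 = 16
  Machine 2: 1 + 3 = 4
Max machine load = 16
Job totals:
  Job 1: 8
  Job 2: 12
Max job total = 12
Lower bound = max(16, 12) = 16

16


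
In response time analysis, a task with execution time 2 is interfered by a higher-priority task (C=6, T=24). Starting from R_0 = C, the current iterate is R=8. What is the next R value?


R_next = C + ceil(R_prev / T_hp) * C_hp
ceil(8 / 24) = ceil(0.3333) = 1
Interference = 1 * 6 = 6
R_next = 2 + 6 = 8
R_next = R_prev, so the iteration has converged (response time = 8).

8


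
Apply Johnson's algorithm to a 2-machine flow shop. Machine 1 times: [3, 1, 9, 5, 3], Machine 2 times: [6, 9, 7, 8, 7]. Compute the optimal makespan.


Apply Johnson's rule:
  Group 1 (a <= b): [(2, 1, 9), (1, 3, 6), (5, 3, 7), (4, 5, 8)]
  Group 2 (a > b): [(3, 9, 7)]
Optimal job order: [2, 1, 5, 4, 3]
Schedule:
  Job 2: M1 done at 1, M2 done at 10
  Job 1: M1 done at 4, M2 done at 16
  Job 5: M1 done at 7, M2 done at 23
  Job 4: M1 done at 12, M2 done at 31
  Job 3: M1 done at 21, M2 done at 38
Makespan = 38

38


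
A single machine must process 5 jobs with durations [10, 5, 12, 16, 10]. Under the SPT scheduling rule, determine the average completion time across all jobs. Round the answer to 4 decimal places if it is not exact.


Sort jobs by processing time (SPT order): [5, 10, 10, 12, 16]
Compute completion times sequentially:
  Job 1: processing = 5, completes at 5
  Job 2: processing = 10, completes at 15
  Job 3: processing = 10, completes at 25
  Job 4: processing = 12, completes at 37
  Job 5: processing = 16, completes at 53
Sum of completion times = 135
Average completion time = 135/5 = 27.0

27.0


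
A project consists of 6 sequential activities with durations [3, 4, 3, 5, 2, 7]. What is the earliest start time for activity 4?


Activity 4 starts after activities 1 through 3 complete.
Predecessor durations: [3, 4, 3]
ES = 3 + 4 + 3 = 10

10


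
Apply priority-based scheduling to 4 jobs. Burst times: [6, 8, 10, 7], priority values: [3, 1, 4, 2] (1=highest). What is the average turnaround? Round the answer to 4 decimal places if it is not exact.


Sort by priority (ascending = highest first):
Order: [(1, 8), (2, 7), (3, 6), (4, 10)]
Completion times:
  Priority 1, burst=8, C=8
  Priority 2, burst=7, C=15
  Priority 3, burst=6, C=21
  Priority 4, burst=10, C=31
Average turnaround = 75/4 = 18.75

18.75


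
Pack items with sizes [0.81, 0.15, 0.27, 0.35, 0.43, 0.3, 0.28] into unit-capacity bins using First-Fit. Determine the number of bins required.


Place items sequentially using First-Fit:
  Item 0.81 -> new Bin 1
  Item 0.15 -> Bin 1 (now 0.96)
  Item 0.27 -> new Bin 2
  Item 0.35 -> Bin 2 (now 0.62)
  Item 0.43 -> new Bin 3
  Item 0.3 -> Bin 2 (now 0.92)
  Item 0.28 -> Bin 3 (now 0.71)
Total bins used = 3

3


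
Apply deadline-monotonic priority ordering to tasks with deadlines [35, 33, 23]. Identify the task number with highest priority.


Sort tasks by relative deadline (ascending):
  Task 3: deadline = 23
  Task 2: deadline = 33
  Task 1: deadline = 35
Priority order (highest first): [3, 2, 1]
Highest priority task = 3

3


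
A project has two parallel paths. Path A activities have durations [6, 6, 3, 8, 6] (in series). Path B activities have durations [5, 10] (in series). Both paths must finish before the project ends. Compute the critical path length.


Path A total = 6 + 6 + 3 + 8 + 6 = 29
Path B total = 5 + 10 = 15
Critical path = longest path = max(29, 15) = 29

29


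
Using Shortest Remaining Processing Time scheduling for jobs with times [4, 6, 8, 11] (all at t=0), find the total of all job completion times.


Since all jobs arrive at t=0, SRPT equals SPT ordering.
SPT order: [4, 6, 8, 11]
Completion times:
  Job 1: p=4, C=4
  Job 2: p=6, C=10
  Job 3: p=8, C=18
  Job 4: p=11, C=29
Total completion time = 4 + 10 + 18 + 29 = 61

61


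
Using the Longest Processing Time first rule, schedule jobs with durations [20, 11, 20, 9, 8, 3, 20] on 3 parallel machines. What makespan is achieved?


Sort jobs in decreasing order (LPT): [20, 20, 20, 11, 9, 8, 3]
Assign each job to the least loaded machine:
  Machine 1: jobs [20, 11], load = 31
  Machine 2: jobs [20, 9], load = 29
  Machine 3: jobs [20, 8, 3], load = 31
Makespan = max load = 31

31


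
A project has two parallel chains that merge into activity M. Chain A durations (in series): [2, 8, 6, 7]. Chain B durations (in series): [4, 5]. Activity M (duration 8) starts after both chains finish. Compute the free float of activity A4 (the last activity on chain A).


ES(A4) = sum of predecessors on chain A = 16
EF(A4) = ES + duration = 16 + 7 = 23
Successor of A4 is M. ES(M) = max(sum(A), sum(B)) = max(23, 9) = 23
Free float = ES(successor) - EF(current) = 23 - 23 = 0

0


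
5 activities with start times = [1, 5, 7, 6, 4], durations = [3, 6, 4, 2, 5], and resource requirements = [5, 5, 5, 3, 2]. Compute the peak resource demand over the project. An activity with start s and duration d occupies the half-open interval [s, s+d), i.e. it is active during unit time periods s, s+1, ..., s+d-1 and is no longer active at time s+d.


Each activity i is active on [start_i, start_i + duration_i).
Compute total resource usage per time slot:
  t=0: active resources = [], total = 0
  t=1: active resources = [5], total = 5
  t=2: active resources = [5], total = 5
  t=3: active resources = [5], total = 5
  t=4: active resources = [2], total = 2
  t=5: active resources = [5, 2], total = 7
  t=6: active resources = [5, 3, 2], total = 10
  t=7: active resources = [5, 5, 3, 2], total = 15
  t=8: active resources = [5, 5, 2], total = 12
  t=9: active resources = [5, 5], total = 10
  t=10: active resources = [5, 5], total = 10
Peak resource demand = 15

15


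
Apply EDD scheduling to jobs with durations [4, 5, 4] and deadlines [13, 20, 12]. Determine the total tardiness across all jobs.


Sort by due date (EDD order): [(4, 12), (4, 13), (5, 20)]
Compute completion times and tardiness:
  Job 1: p=4, d=12, C=4, tardiness=max(0,4-12)=0
  Job 2: p=4, d=13, C=8, tardiness=max(0,8-13)=0
  Job 3: p=5, d=20, C=13, tardiness=max(0,13-20)=0
Total tardiness = 0

0


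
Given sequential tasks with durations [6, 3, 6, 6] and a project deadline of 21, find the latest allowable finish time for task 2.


LF(activity 2) = deadline - sum of successor durations
Successors: activities 3 through 4 with durations [6, 6]
Sum of successor durations = 12
LF = 21 - 12 = 9

9


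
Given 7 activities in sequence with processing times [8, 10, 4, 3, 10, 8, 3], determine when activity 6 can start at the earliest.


Activity 6 starts after activities 1 through 5 complete.
Predecessor durations: [8, 10, 4, 3, 10]
ES = 8 + 10 + 4 + 3 + 10 = 35

35


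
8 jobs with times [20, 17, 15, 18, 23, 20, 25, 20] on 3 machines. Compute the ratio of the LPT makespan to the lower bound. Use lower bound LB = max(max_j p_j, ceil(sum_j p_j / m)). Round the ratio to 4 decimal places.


LPT order: [25, 23, 20, 20, 20, 18, 17, 15]
Machine loads after assignment: [58, 43, 57]
LPT makespan = 58
Lower bound = max(max_job, ceil(total/3)) = max(25, 53) = 53
Ratio = 58 / 53 = 1.0943

1.0943


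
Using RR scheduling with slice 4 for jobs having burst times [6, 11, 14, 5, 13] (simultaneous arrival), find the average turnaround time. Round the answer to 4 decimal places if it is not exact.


Time quantum = 4
Execution trace:
  J1 runs 4 units, time = 4
  J2 runs 4 units, time = 8
  J3 runs 4 units, time = 12
  J4 runs 4 units, time = 16
  J5 runs 4 units, time = 20
  J1 runs 2 units, time = 22
  J2 runs 4 units, time = 26
  J3 runs 4 units, time = 30
  J4 runs 1 units, time = 31
  J5 runs 4 units, time = 35
  J2 runs 3 units, time = 38
  J3 runs 4 units, time = 42
  J5 runs 4 units, time = 46
  J3 runs 2 units, time = 48
  J5 runs 1 units, time = 49
Finish times: [22, 38, 48, 31, 49]
Average turnaround = 188/5 = 37.6

37.6


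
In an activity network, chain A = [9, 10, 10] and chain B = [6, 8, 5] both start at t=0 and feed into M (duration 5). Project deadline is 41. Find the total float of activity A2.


Forward pass: ES(A2) = sum of predecessors on chain A = 9
EF = ES + duration = 9 + 10 = 19
Backward pass: LF(M) = deadline = 41; LS(M) = 41 - 5 = 36
LF(A2) = LS(M) - sum(successors on chain A) = 36 - 10 = 26
LS = LF - duration = 26 - 10 = 16
Total float = LS - ES = 16 - 9 = 7

7


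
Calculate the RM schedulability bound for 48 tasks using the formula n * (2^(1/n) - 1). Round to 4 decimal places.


Compute 2^(1/48) = 1.0145453349
Subtract 1: 1.0145453349 - 1 = 0.0145453349
Multiply by n: 48 * 0.0145453349 = 0.6981760752
Round to 4 dp: 0.6982

0.6982


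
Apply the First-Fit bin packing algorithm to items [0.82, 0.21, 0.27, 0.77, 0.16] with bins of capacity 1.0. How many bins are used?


Place items sequentially using First-Fit:
  Item 0.82 -> new Bin 1
  Item 0.21 -> new Bin 2
  Item 0.27 -> Bin 2 (now 0.48)
  Item 0.77 -> new Bin 3
  Item 0.16 -> Bin 1 (now 0.98)
Total bins used = 3

3


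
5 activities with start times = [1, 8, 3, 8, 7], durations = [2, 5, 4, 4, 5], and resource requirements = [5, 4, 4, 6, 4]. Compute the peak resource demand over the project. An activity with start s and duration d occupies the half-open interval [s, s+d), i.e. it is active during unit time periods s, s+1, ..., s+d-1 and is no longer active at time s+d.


Each activity i is active on [start_i, start_i + duration_i).
Compute total resource usage per time slot:
  t=0: active resources = [], total = 0
  t=1: active resources = [5], total = 5
  t=2: active resources = [5], total = 5
  t=3: active resources = [4], total = 4
  t=4: active resources = [4], total = 4
  t=5: active resources = [4], total = 4
  t=6: active resources = [4], total = 4
  t=7: active resources = [4], total = 4
  t=8: active resources = [4, 6, 4], total = 14
  t=9: active resources = [4, 6, 4], total = 14
  t=10: active resources = [4, 6, 4], total = 14
  t=11: active resources = [4, 6, 4], total = 14
  t=12: active resources = [4], total = 4
Peak resource demand = 14

14


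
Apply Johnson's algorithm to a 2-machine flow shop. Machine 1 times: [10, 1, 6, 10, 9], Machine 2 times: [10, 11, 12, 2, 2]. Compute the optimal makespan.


Apply Johnson's rule:
  Group 1 (a <= b): [(2, 1, 11), (3, 6, 12), (1, 10, 10)]
  Group 2 (a > b): [(4, 10, 2), (5, 9, 2)]
Optimal job order: [2, 3, 1, 4, 5]
Schedule:
  Job 2: M1 done at 1, M2 done at 12
  Job 3: M1 done at 7, M2 done at 24
  Job 1: M1 done at 17, M2 done at 34
  Job 4: M1 done at 27, M2 done at 36
  Job 5: M1 done at 36, M2 done at 38
Makespan = 38

38


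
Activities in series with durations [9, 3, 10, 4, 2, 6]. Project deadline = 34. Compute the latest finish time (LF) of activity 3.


LF(activity 3) = deadline - sum of successor durations
Successors: activities 4 through 6 with durations [4, 2, 6]
Sum of successor durations = 12
LF = 34 - 12 = 22

22


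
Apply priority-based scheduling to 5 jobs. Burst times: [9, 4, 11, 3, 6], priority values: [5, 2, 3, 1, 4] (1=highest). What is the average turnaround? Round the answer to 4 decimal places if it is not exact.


Sort by priority (ascending = highest first):
Order: [(1, 3), (2, 4), (3, 11), (4, 6), (5, 9)]
Completion times:
  Priority 1, burst=3, C=3
  Priority 2, burst=4, C=7
  Priority 3, burst=11, C=18
  Priority 4, burst=6, C=24
  Priority 5, burst=9, C=33
Average turnaround = 85/5 = 17.0

17.0


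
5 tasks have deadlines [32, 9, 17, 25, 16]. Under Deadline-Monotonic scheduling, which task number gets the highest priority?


Sort tasks by relative deadline (ascending):
  Task 2: deadline = 9
  Task 5: deadline = 16
  Task 3: deadline = 17
  Task 4: deadline = 25
  Task 1: deadline = 32
Priority order (highest first): [2, 5, 3, 4, 1]
Highest priority task = 2

2


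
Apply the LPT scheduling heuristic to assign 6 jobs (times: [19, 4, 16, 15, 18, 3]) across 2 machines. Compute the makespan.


Sort jobs in decreasing order (LPT): [19, 18, 16, 15, 4, 3]
Assign each job to the least loaded machine:
  Machine 1: jobs [19, 15, 4], load = 38
  Machine 2: jobs [18, 16, 3], load = 37
Makespan = max load = 38

38


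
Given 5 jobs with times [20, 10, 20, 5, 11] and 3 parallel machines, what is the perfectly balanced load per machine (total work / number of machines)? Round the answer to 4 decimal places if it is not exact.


Total processing time = 20 + 10 + 20 + 5 + 11 = 66
Number of machines = 3
Ideal balanced load = 66 / 3 = 22.0

22.0


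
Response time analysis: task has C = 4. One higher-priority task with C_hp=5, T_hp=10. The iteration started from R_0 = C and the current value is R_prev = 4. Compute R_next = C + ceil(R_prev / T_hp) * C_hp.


R_next = C + ceil(R_prev / T_hp) * C_hp
ceil(4 / 10) = ceil(0.4) = 1
Interference = 1 * 5 = 5
R_next = 4 + 5 = 9

9


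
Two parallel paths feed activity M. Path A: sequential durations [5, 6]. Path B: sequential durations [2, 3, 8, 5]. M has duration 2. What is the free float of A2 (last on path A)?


ES(A2) = sum of predecessors on chain A = 5
EF(A2) = ES + duration = 5 + 6 = 11
Successor of A2 is M. ES(M) = max(sum(A), sum(B)) = max(11, 18) = 18
Free float = ES(successor) - EF(current) = 18 - 11 = 7

7


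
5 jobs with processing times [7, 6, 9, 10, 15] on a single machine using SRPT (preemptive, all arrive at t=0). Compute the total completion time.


Since all jobs arrive at t=0, SRPT equals SPT ordering.
SPT order: [6, 7, 9, 10, 15]
Completion times:
  Job 1: p=6, C=6
  Job 2: p=7, C=13
  Job 3: p=9, C=22
  Job 4: p=10, C=32
  Job 5: p=15, C=47
Total completion time = 6 + 13 + 22 + 32 + 47 = 120

120


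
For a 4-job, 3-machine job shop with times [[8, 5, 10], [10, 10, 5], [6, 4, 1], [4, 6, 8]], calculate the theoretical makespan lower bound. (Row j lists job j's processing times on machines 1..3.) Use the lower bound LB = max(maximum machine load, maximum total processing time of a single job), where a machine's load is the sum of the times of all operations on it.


Machine loads:
  Machine 1: 8 + 10 + 6 + 4 = 28
  Machine 2: 5 + 10 + 4 + 6 = 25
  Machine 3: 10 + 5 + 1 + 8 = 24
Max machine load = 28
Job totals:
  Job 1: 23
  Job 2: 25
  Job 3: 11
  Job 4: 18
Max job total = 25
Lower bound = max(28, 25) = 28

28


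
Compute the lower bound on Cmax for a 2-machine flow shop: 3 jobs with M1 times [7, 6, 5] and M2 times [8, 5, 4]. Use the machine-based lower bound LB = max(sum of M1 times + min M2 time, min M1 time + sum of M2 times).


LB1 = sum(M1 times) + min(M2 times) = 18 + 4 = 22
LB2 = min(M1 times) + sum(M2 times) = 5 + 17 = 22
Lower bound = max(LB1, LB2) = max(22, 22) = 22

22


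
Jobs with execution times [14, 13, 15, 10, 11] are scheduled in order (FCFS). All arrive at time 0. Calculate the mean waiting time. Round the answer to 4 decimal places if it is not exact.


FCFS order (as given): [14, 13, 15, 10, 11]
Waiting times:
  Job 1: wait = 0
  Job 2: wait = 14
  Job 3: wait = 27
  Job 4: wait = 42
  Job 5: wait = 52
Sum of waiting times = 135
Average waiting time = 135/5 = 27.0

27.0


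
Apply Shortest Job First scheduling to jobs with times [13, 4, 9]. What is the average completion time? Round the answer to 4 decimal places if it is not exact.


SJF order (ascending): [4, 9, 13]
Completion times:
  Job 1: burst=4, C=4
  Job 2: burst=9, C=13
  Job 3: burst=13, C=26
Average completion = 43/3 = 14.3333

14.3333


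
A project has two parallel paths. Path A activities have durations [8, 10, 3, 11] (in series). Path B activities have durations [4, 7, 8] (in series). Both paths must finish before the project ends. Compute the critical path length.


Path A total = 8 + 10 + 3 + 11 = 32
Path B total = 4 + 7 + 8 = 19
Critical path = longest path = max(32, 19) = 32

32


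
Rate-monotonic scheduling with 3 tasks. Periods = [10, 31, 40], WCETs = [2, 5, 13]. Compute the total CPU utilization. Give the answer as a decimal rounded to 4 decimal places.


Compute individual utilizations (exact fractions):
  Task 1: C/T = 2/10 = 1/5 (approx. 0.2)
  Task 2: C/T = 5/31 (approx. 0.1613)
  Task 3: C/T = 13/40 (approx. 0.325)
Total utilization U = 1/5 + 5/31 + 13/40 = 851/1240
Rounded to 4 decimal places: U = 0.6863
RM (Liu & Layland) bound for 3 tasks = 0.779763; compare with U = 851/1240 (approx. 0.686290)
U <= bound, so schedulable by RM sufficient condition.

0.6863


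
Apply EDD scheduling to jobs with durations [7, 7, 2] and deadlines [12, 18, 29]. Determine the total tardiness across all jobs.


Sort by due date (EDD order): [(7, 12), (7, 18), (2, 29)]
Compute completion times and tardiness:
  Job 1: p=7, d=12, C=7, tardiness=max(0,7-12)=0
  Job 2: p=7, d=18, C=14, tardiness=max(0,14-18)=0
  Job 3: p=2, d=29, C=16, tardiness=max(0,16-29)=0
Total tardiness = 0

0


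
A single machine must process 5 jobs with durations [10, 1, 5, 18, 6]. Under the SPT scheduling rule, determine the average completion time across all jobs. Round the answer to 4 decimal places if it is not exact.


Sort jobs by processing time (SPT order): [1, 5, 6, 10, 18]
Compute completion times sequentially:
  Job 1: processing = 1, completes at 1
  Job 2: processing = 5, completes at 6
  Job 3: processing = 6, completes at 12
  Job 4: processing = 10, completes at 22
  Job 5: processing = 18, completes at 40
Sum of completion times = 81
Average completion time = 81/5 = 16.2

16.2


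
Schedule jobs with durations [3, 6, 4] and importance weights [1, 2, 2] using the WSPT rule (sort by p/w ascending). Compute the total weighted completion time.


Compute p/w ratios and sort ascending (WSPT): [(4, 2), (3, 1), (6, 2)]
Compute weighted completion times:
  Job (p=4,w=2): C=4, w*C=2*4=8
  Job (p=3,w=1): C=7, w*C=1*7=7
  Job (p=6,w=2): C=13, w*C=2*13=26
Total weighted completion time = 41

41


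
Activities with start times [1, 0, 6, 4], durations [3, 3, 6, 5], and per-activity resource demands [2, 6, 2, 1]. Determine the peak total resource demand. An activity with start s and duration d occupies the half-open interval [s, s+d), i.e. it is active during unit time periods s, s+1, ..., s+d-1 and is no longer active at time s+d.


Each activity i is active on [start_i, start_i + duration_i).
Compute total resource usage per time slot:
  t=0: active resources = [6], total = 6
  t=1: active resources = [2, 6], total = 8
  t=2: active resources = [2, 6], total = 8
  t=3: active resources = [2], total = 2
  t=4: active resources = [1], total = 1
  t=5: active resources = [1], total = 1
  t=6: active resources = [2, 1], total = 3
  t=7: active resources = [2, 1], total = 3
  t=8: active resources = [2, 1], total = 3
  t=9: active resources = [2], total = 2
  t=10: active resources = [2], total = 2
  t=11: active resources = [2], total = 2
Peak resource demand = 8

8


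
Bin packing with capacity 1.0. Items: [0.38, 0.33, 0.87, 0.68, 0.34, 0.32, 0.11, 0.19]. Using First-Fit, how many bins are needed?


Place items sequentially using First-Fit:
  Item 0.38 -> new Bin 1
  Item 0.33 -> Bin 1 (now 0.71)
  Item 0.87 -> new Bin 2
  Item 0.68 -> new Bin 3
  Item 0.34 -> new Bin 4
  Item 0.32 -> Bin 3 (now 1.0)
  Item 0.11 -> Bin 1 (now 0.82)
  Item 0.19 -> Bin 4 (now 0.53)
Total bins used = 4

4


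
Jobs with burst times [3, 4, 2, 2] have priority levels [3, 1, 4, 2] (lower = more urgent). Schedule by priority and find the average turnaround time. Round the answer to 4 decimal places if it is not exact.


Sort by priority (ascending = highest first):
Order: [(1, 4), (2, 2), (3, 3), (4, 2)]
Completion times:
  Priority 1, burst=4, C=4
  Priority 2, burst=2, C=6
  Priority 3, burst=3, C=9
  Priority 4, burst=2, C=11
Average turnaround = 30/4 = 7.5

7.5


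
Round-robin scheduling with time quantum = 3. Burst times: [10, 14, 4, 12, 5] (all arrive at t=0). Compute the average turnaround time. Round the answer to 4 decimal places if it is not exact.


Time quantum = 3
Execution trace:
  J1 runs 3 units, time = 3
  J2 runs 3 units, time = 6
  J3 runs 3 units, time = 9
  J4 runs 3 units, time = 12
  J5 runs 3 units, time = 15
  J1 runs 3 units, time = 18
  J2 runs 3 units, time = 21
  J3 runs 1 units, time = 22
  J4 runs 3 units, time = 25
  J5 runs 2 units, time = 27
  J1 runs 3 units, time = 30
  J2 runs 3 units, time = 33
  J4 runs 3 units, time = 36
  J1 runs 1 units, time = 37
  J2 runs 3 units, time = 40
  J4 runs 3 units, time = 43
  J2 runs 2 units, time = 45
Finish times: [37, 45, 22, 43, 27]
Average turnaround = 174/5 = 34.8

34.8


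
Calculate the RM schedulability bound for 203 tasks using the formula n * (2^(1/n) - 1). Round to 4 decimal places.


Compute 2^(1/203) = 1.0034203542
Subtract 1: 1.0034203542 - 1 = 0.0034203542
Multiply by n: 203 * 0.0034203542 = 0.6943319026
Round to 4 dp: 0.6943

0.6943


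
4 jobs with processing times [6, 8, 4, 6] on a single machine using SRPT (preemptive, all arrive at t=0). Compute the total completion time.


Since all jobs arrive at t=0, SRPT equals SPT ordering.
SPT order: [4, 6, 6, 8]
Completion times:
  Job 1: p=4, C=4
  Job 2: p=6, C=10
  Job 3: p=6, C=16
  Job 4: p=8, C=24
Total completion time = 4 + 10 + 16 + 24 = 54

54


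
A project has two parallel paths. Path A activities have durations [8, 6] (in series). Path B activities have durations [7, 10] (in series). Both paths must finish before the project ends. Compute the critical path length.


Path A total = 8 + 6 = 14
Path B total = 7 + 10 = 17
Critical path = longest path = max(14, 17) = 17

17


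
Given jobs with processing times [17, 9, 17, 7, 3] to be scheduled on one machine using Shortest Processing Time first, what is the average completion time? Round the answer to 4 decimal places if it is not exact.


Sort jobs by processing time (SPT order): [3, 7, 9, 17, 17]
Compute completion times sequentially:
  Job 1: processing = 3, completes at 3
  Job 2: processing = 7, completes at 10
  Job 3: processing = 9, completes at 19
  Job 4: processing = 17, completes at 36
  Job 5: processing = 17, completes at 53
Sum of completion times = 121
Average completion time = 121/5 = 24.2

24.2


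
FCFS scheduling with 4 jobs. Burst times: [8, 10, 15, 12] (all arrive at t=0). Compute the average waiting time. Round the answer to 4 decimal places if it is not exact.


FCFS order (as given): [8, 10, 15, 12]
Waiting times:
  Job 1: wait = 0
  Job 2: wait = 8
  Job 3: wait = 18
  Job 4: wait = 33
Sum of waiting times = 59
Average waiting time = 59/4 = 14.75

14.75


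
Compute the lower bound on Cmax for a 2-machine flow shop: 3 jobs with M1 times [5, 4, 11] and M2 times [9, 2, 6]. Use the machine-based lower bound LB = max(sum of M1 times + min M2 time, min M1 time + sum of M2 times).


LB1 = sum(M1 times) + min(M2 times) = 20 + 2 = 22
LB2 = min(M1 times) + sum(M2 times) = 4 + 17 = 21
Lower bound = max(LB1, LB2) = max(22, 21) = 22

22


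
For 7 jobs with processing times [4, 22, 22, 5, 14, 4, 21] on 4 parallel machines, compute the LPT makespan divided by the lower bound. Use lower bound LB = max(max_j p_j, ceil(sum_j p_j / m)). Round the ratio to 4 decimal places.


LPT order: [22, 22, 21, 14, 5, 4, 4]
Machine loads after assignment: [22, 22, 25, 23]
LPT makespan = 25
Lower bound = max(max_job, ceil(total/4)) = max(22, 23) = 23
Ratio = 25 / 23 = 1.087

1.087


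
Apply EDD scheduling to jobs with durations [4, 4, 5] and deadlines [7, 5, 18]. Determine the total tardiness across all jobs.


Sort by due date (EDD order): [(4, 5), (4, 7), (5, 18)]
Compute completion times and tardiness:
  Job 1: p=4, d=5, C=4, tardiness=max(0,4-5)=0
  Job 2: p=4, d=7, C=8, tardiness=max(0,8-7)=1
  Job 3: p=5, d=18, C=13, tardiness=max(0,13-18)=0
Total tardiness = 1

1


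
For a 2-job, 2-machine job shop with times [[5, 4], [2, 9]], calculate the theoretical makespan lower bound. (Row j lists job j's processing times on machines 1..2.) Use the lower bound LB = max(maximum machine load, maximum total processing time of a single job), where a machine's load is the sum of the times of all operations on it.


Machine loads:
  Machine 1: 5 + 2 = 7
  Machine 2: 4 + 9 = 13
Max machine load = 13
Job totals:
  Job 1: 9
  Job 2: 11
Max job total = 11
Lower bound = max(13, 11) = 13

13


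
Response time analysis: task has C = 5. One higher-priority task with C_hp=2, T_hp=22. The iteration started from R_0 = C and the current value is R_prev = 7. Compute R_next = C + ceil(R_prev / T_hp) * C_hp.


R_next = C + ceil(R_prev / T_hp) * C_hp
ceil(7 / 22) = ceil(0.3182) = 1
Interference = 1 * 2 = 2
R_next = 5 + 2 = 7
R_next = R_prev, so the iteration has converged (response time = 7).

7


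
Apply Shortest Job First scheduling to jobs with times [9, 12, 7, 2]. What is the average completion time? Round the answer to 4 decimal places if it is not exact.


SJF order (ascending): [2, 7, 9, 12]
Completion times:
  Job 1: burst=2, C=2
  Job 2: burst=7, C=9
  Job 3: burst=9, C=18
  Job 4: burst=12, C=30
Average completion = 59/4 = 14.75

14.75


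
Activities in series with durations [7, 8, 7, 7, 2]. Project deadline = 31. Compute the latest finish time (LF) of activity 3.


LF(activity 3) = deadline - sum of successor durations
Successors: activities 4 through 5 with durations [7, 2]
Sum of successor durations = 9
LF = 31 - 9 = 22

22


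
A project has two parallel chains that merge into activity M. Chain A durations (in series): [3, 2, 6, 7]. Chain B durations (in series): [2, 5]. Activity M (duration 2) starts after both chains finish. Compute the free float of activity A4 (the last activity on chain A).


ES(A4) = sum of predecessors on chain A = 11
EF(A4) = ES + duration = 11 + 7 = 18
Successor of A4 is M. ES(M) = max(sum(A), sum(B)) = max(18, 7) = 18
Free float = ES(successor) - EF(current) = 18 - 18 = 0

0


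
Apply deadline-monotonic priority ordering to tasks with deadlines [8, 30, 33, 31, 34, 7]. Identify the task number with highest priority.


Sort tasks by relative deadline (ascending):
  Task 6: deadline = 7
  Task 1: deadline = 8
  Task 2: deadline = 30
  Task 4: deadline = 31
  Task 3: deadline = 33
  Task 5: deadline = 34
Priority order (highest first): [6, 1, 2, 4, 3, 5]
Highest priority task = 6

6


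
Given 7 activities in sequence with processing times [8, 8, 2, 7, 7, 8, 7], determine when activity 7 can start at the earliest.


Activity 7 starts after activities 1 through 6 complete.
Predecessor durations: [8, 8, 2, 7, 7, 8]
ES = 8 + 8 + 2 + 7 + 7 + 8 = 40

40


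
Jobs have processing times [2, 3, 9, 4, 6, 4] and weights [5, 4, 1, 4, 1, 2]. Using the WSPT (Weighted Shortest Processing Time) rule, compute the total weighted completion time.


Compute p/w ratios and sort ascending (WSPT): [(2, 5), (3, 4), (4, 4), (4, 2), (6, 1), (9, 1)]
Compute weighted completion times:
  Job (p=2,w=5): C=2, w*C=5*2=10
  Job (p=3,w=4): C=5, w*C=4*5=20
  Job (p=4,w=4): C=9, w*C=4*9=36
  Job (p=4,w=2): C=13, w*C=2*13=26
  Job (p=6,w=1): C=19, w*C=1*19=19
  Job (p=9,w=1): C=28, w*C=1*28=28
Total weighted completion time = 139

139


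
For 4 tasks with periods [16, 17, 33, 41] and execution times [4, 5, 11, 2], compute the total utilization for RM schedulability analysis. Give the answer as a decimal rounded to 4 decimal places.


Compute individual utilizations (exact fractions):
  Task 1: C/T = 4/16 = 1/4 (approx. 0.25)
  Task 2: C/T = 5/17 (approx. 0.2941)
  Task 3: C/T = 11/33 = 1/3 (approx. 0.3333)
  Task 4: C/T = 2/41 (approx. 0.0488)
Total utilization U = 1/4 + 5/17 + 1/3 + 2/41 = 7747/8364
Rounded to 4 decimal places: U = 0.9262
RM (Liu & Layland) bound for 4 tasks = 0.756828; compare with U = 7747/8364 (approx. 0.926231)
bound < U <= 1, so the RM sufficient condition is not met (inconclusive; an exact test such as response-time analysis is needed).

0.9262


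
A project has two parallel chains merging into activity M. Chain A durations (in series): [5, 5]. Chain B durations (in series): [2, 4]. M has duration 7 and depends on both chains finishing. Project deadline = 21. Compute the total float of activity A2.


Forward pass: ES(A2) = sum of predecessors on chain A = 5
EF = ES + duration = 5 + 5 = 10
Backward pass: LF(M) = deadline = 21; LS(M) = 21 - 7 = 14
LF(A2) = LS(M) - sum(successors on chain A) = 14 - 0 = 14
LS = LF - duration = 14 - 5 = 9
Total float = LS - ES = 9 - 5 = 4

4


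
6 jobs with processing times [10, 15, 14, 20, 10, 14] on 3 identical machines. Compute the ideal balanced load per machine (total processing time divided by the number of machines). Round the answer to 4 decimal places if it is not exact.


Total processing time = 10 + 15 + 14 + 20 + 10 + 14 = 83
Number of machines = 3
Ideal balanced load = 83 / 3 = 27.6667

27.6667


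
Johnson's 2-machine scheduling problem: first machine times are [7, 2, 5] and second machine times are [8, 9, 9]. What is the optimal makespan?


Apply Johnson's rule:
  Group 1 (a <= b): [(2, 2, 9), (3, 5, 9), (1, 7, 8)]
  Group 2 (a > b): []
Optimal job order: [2, 3, 1]
Schedule:
  Job 2: M1 done at 2, M2 done at 11
  Job 3: M1 done at 7, M2 done at 20
  Job 1: M1 done at 14, M2 done at 28
Makespan = 28

28


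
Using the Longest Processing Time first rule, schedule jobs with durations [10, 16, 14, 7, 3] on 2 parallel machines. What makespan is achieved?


Sort jobs in decreasing order (LPT): [16, 14, 10, 7, 3]
Assign each job to the least loaded machine:
  Machine 1: jobs [16, 7, 3], load = 26
  Machine 2: jobs [14, 10], load = 24
Makespan = max load = 26

26


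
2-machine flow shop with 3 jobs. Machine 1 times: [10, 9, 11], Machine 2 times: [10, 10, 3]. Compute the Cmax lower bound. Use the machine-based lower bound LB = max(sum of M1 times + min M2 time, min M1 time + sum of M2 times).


LB1 = sum(M1 times) + min(M2 times) = 30 + 3 = 33
LB2 = min(M1 times) + sum(M2 times) = 9 + 23 = 32
Lower bound = max(LB1, LB2) = max(33, 32) = 33

33


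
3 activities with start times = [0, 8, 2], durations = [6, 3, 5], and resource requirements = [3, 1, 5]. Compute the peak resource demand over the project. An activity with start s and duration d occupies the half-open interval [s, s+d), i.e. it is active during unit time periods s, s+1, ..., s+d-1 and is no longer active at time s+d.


Each activity i is active on [start_i, start_i + duration_i).
Compute total resource usage per time slot:
  t=0: active resources = [3], total = 3
  t=1: active resources = [3], total = 3
  t=2: active resources = [3, 5], total = 8
  t=3: active resources = [3, 5], total = 8
  t=4: active resources = [3, 5], total = 8
  t=5: active resources = [3, 5], total = 8
  t=6: active resources = [5], total = 5
  t=7: active resources = [], total = 0
  t=8: active resources = [1], total = 1
  t=9: active resources = [1], total = 1
  t=10: active resources = [1], total = 1
Peak resource demand = 8

8


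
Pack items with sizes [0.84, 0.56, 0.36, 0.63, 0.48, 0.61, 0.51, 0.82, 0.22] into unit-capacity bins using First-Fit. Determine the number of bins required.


Place items sequentially using First-Fit:
  Item 0.84 -> new Bin 1
  Item 0.56 -> new Bin 2
  Item 0.36 -> Bin 2 (now 0.92)
  Item 0.63 -> new Bin 3
  Item 0.48 -> new Bin 4
  Item 0.61 -> new Bin 5
  Item 0.51 -> Bin 4 (now 0.99)
  Item 0.82 -> new Bin 6
  Item 0.22 -> Bin 3 (now 0.85)
Total bins used = 6

6


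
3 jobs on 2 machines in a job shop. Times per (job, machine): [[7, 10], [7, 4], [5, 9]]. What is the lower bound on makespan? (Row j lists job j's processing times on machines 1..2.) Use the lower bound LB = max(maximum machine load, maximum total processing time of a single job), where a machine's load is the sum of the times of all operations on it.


Machine loads:
  Machine 1: 7 + 7 + 5 = 19
  Machine 2: 10 + 4 + 9 = 23
Max machine load = 23
Job totals:
  Job 1: 17
  Job 2: 11
  Job 3: 14
Max job total = 17
Lower bound = max(23, 17) = 23

23


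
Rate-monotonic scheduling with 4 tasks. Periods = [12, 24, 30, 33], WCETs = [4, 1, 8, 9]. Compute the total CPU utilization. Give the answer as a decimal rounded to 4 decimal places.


Compute individual utilizations (exact fractions):
  Task 1: C/T = 4/12 = 1/3 (approx. 0.3333)
  Task 2: C/T = 1/24 (approx. 0.0417)
  Task 3: C/T = 8/30 = 4/15 (approx. 0.2667)
  Task 4: C/T = 9/33 = 3/11 (approx. 0.2727)
Total utilization U = 1/3 + 1/24 + 4/15 + 3/11 = 1207/1320
Rounded to 4 decimal places: U = 0.9144
RM (Liu & Layland) bound for 4 tasks = 0.756828; compare with U = 1207/1320 (approx. 0.914394)
bound < U <= 1, so the RM sufficient condition is not met (inconclusive; an exact test such as response-time analysis is needed).

0.9144


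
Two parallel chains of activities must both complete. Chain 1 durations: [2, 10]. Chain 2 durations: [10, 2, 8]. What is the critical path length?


Path A total = 2 + 10 = 12
Path B total = 10 + 2 + 8 = 20
Critical path = longest path = max(12, 20) = 20

20


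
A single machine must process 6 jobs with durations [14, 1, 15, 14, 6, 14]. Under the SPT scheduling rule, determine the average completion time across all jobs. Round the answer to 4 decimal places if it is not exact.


Sort jobs by processing time (SPT order): [1, 6, 14, 14, 14, 15]
Compute completion times sequentially:
  Job 1: processing = 1, completes at 1
  Job 2: processing = 6, completes at 7
  Job 3: processing = 14, completes at 21
  Job 4: processing = 14, completes at 35
  Job 5: processing = 14, completes at 49
  Job 6: processing = 15, completes at 64
Sum of completion times = 177
Average completion time = 177/6 = 29.5

29.5


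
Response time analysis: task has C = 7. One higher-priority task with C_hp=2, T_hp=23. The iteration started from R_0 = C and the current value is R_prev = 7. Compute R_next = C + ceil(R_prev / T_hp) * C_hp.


R_next = C + ceil(R_prev / T_hp) * C_hp
ceil(7 / 23) = ceil(0.3043) = 1
Interference = 1 * 2 = 2
R_next = 7 + 2 = 9

9


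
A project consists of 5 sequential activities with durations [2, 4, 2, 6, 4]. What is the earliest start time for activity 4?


Activity 4 starts after activities 1 through 3 complete.
Predecessor durations: [2, 4, 2]
ES = 2 + 4 + 2 = 8

8


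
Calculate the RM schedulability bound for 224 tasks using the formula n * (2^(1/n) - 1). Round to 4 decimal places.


Compute 2^(1/224) = 1.0030991997
Subtract 1: 1.0030991997 - 1 = 0.0030991997
Multiply by n: 224 * 0.0030991997 = 0.6942207328
Round to 4 dp: 0.6942

0.6942


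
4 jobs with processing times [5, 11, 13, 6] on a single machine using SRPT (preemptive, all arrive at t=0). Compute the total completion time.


Since all jobs arrive at t=0, SRPT equals SPT ordering.
SPT order: [5, 6, 11, 13]
Completion times:
  Job 1: p=5, C=5
  Job 2: p=6, C=11
  Job 3: p=11, C=22
  Job 4: p=13, C=35
Total completion time = 5 + 11 + 22 + 35 = 73

73


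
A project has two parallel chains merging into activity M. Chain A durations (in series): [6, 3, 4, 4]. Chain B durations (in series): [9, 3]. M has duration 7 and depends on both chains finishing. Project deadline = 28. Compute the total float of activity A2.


Forward pass: ES(A2) = sum of predecessors on chain A = 6
EF = ES + duration = 6 + 3 = 9
Backward pass: LF(M) = deadline = 28; LS(M) = 28 - 7 = 21
LF(A2) = LS(M) - sum(successors on chain A) = 21 - 8 = 13
LS = LF - duration = 13 - 3 = 10
Total float = LS - ES = 10 - 6 = 4

4


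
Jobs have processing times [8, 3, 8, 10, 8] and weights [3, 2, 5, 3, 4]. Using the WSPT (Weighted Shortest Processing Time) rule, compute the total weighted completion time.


Compute p/w ratios and sort ascending (WSPT): [(3, 2), (8, 5), (8, 4), (8, 3), (10, 3)]
Compute weighted completion times:
  Job (p=3,w=2): C=3, w*C=2*3=6
  Job (p=8,w=5): C=11, w*C=5*11=55
  Job (p=8,w=4): C=19, w*C=4*19=76
  Job (p=8,w=3): C=27, w*C=3*27=81
  Job (p=10,w=3): C=37, w*C=3*37=111
Total weighted completion time = 329

329


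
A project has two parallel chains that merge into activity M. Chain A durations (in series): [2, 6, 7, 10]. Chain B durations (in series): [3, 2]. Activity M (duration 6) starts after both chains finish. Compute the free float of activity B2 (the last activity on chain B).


ES(B2) = sum of predecessors on chain B = 3
EF(B2) = ES + duration = 3 + 2 = 5
Successor of B2 is M. ES(M) = max(sum(A), sum(B)) = max(25, 5) = 25
Free float = ES(successor) - EF(current) = 25 - 5 = 20

20


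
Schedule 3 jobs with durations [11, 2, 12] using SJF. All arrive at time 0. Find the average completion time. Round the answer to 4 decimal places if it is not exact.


SJF order (ascending): [2, 11, 12]
Completion times:
  Job 1: burst=2, C=2
  Job 2: burst=11, C=13
  Job 3: burst=12, C=25
Average completion = 40/3 = 13.3333

13.3333


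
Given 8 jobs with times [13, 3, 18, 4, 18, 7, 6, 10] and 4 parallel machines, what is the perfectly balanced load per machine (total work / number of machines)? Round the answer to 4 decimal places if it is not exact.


Total processing time = 13 + 3 + 18 + 4 + 18 + 7 + 6 + 10 = 79
Number of machines = 4
Ideal balanced load = 79 / 4 = 19.75

19.75


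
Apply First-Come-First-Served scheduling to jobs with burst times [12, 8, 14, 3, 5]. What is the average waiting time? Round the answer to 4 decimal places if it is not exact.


FCFS order (as given): [12, 8, 14, 3, 5]
Waiting times:
  Job 1: wait = 0
  Job 2: wait = 12
  Job 3: wait = 20
  Job 4: wait = 34
  Job 5: wait = 37
Sum of waiting times = 103
Average waiting time = 103/5 = 20.6

20.6


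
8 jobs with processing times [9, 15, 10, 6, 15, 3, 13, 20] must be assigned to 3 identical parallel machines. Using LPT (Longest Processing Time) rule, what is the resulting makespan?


Sort jobs in decreasing order (LPT): [20, 15, 15, 13, 10, 9, 6, 3]
Assign each job to the least loaded machine:
  Machine 1: jobs [20, 9], load = 29
  Machine 2: jobs [15, 13, 3], load = 31
  Machine 3: jobs [15, 10, 6], load = 31
Makespan = max load = 31

31


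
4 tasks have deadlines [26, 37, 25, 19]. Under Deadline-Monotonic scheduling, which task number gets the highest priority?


Sort tasks by relative deadline (ascending):
  Task 4: deadline = 19
  Task 3: deadline = 25
  Task 1: deadline = 26
  Task 2: deadline = 37
Priority order (highest first): [4, 3, 1, 2]
Highest priority task = 4

4


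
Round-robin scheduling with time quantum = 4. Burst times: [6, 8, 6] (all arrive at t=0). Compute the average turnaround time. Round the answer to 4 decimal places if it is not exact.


Time quantum = 4
Execution trace:
  J1 runs 4 units, time = 4
  J2 runs 4 units, time = 8
  J3 runs 4 units, time = 12
  J1 runs 2 units, time = 14
  J2 runs 4 units, time = 18
  J3 runs 2 units, time = 20
Finish times: [14, 18, 20]
Average turnaround = 52/3 = 17.3333

17.3333


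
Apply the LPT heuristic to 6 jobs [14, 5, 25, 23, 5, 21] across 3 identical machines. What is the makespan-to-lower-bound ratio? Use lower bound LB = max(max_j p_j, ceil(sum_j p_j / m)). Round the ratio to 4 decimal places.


LPT order: [25, 23, 21, 14, 5, 5]
Machine loads after assignment: [30, 28, 35]
LPT makespan = 35
Lower bound = max(max_job, ceil(total/3)) = max(25, 31) = 31
Ratio = 35 / 31 = 1.129

1.129


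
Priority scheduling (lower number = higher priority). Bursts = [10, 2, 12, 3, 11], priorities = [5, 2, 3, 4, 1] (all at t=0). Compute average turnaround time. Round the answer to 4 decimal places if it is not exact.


Sort by priority (ascending = highest first):
Order: [(1, 11), (2, 2), (3, 12), (4, 3), (5, 10)]
Completion times:
  Priority 1, burst=11, C=11
  Priority 2, burst=2, C=13
  Priority 3, burst=12, C=25
  Priority 4, burst=3, C=28
  Priority 5, burst=10, C=38
Average turnaround = 115/5 = 23.0

23.0


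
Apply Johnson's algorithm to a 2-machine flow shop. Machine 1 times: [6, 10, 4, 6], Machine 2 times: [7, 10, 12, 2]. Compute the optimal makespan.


Apply Johnson's rule:
  Group 1 (a <= b): [(3, 4, 12), (1, 6, 7), (2, 10, 10)]
  Group 2 (a > b): [(4, 6, 2)]
Optimal job order: [3, 1, 2, 4]
Schedule:
  Job 3: M1 done at 4, M2 done at 16
  Job 1: M1 done at 10, M2 done at 23
  Job 2: M1 done at 20, M2 done at 33
  Job 4: M1 done at 26, M2 done at 35
Makespan = 35

35
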